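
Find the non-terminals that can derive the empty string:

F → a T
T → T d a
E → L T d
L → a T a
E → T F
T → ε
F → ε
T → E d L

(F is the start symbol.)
A non-terminal is nullable if it can derive ε (the empty string): either it has an ε-production, or it has a production whose right-hand side consists entirely of nullable non-terminals.

ε-productions: T → ε, F → ε
So T, F are immediately nullable.
E → T F: every symbol on the right is nullable, so E is nullable too.
No further non-terminal can be added: every production for the remaining non-terminals contains a terminal or a non-nullable non-terminal.
Nullable = { 'E', 'F', 'T' }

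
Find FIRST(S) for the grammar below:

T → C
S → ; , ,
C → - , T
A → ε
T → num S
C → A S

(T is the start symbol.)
{ ';' }

From S → ; , ,:
  - ';' is a terminal: add ';' and stop

Collecting: FIRST(S) = { ';' }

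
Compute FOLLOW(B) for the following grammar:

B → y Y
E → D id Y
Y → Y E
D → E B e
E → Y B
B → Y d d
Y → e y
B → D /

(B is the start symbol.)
{ $, 'd', 'e', 'y' }

To compute FOLLOW(B), find every occurrence of B on a right-hand side N → α B β: add FIRST(β) \ {ε}, and if β is empty or nullable also add FOLLOW(N). Iterate to a fixed point.

B is the start symbol, so $ ∈ FOLLOW(B).
In D → E B e: B is followed by e, add FIRST(e) \ {ε} = { 'e' }
In E → Y B: B is at the end, add FOLLOW(E)

The FOLLOW sets referred to above (computed the same way, to a fixed point):
  FOLLOW(E) = { $, 'd', 'e', 'y' }

Taking the union: FOLLOW(B) = { $, 'd', 'e', 'y' }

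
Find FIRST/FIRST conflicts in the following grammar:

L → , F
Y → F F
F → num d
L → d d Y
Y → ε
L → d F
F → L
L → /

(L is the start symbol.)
Yes. L → d d Y / L → d F on { 'd' }

FIRST sets of the non-terminals at (or reachable through a nullable prefix from) the front of some alternative:
  FIRST(F) = { ',', '/', 'd', 'num' }
  FIRST(L) = { ',', '/', 'd' }

Productions for L:
  L → , F: FIRST = { ',' }
  L → d d Y: FIRST = { 'd' }
  L → d F: FIRST = { 'd' }
  L → /: FIRST = { '/' }
Productions for Y:
  Y → F F: FIRST = { ',', '/', 'd', 'num' }
  Y → ε: FIRST = { ε }
Productions for F:
  F → num d: FIRST = { 'num' }
  F → L: FIRST = { ',', '/', 'd' }

Conflict for L: L → d d Y and L → d F
  Overlap: { 'd' }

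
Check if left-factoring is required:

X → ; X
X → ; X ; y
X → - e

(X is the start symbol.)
Left-factoring is needed when two productions for the same non-terminal
share a common prefix on the right-hand side.

Productions for X:
  X → ; X
  X → ; X ; y
  X → - e

Found common prefix '; X' in productions for X

Answer: Yes, X has productions with common prefix '; X'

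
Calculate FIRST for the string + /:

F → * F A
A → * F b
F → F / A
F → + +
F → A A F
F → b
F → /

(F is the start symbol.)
{ '+' }

To compute FIRST(+ /), process the symbols left to right:
Symbol + is a terminal. Add '+' and stop.
FIRST(+ /) = { '+' }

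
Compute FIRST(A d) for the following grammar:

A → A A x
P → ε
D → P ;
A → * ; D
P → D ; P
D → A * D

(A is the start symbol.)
{ '*' }

FIRST sets of the non-terminals involved (from the grammar, by fixed-point iteration):
  FIRST(A) = { '*' }

To compute FIRST(A d), process the symbols left to right:
Symbol A is a non-terminal. Add FIRST(A) \ {ε} = { '*' }
A is not nullable (ε ∉ FIRST(A)), so stop here.
FIRST(A d) = { '*' }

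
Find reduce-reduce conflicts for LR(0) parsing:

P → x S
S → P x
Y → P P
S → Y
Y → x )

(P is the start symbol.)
Augment with P' → P and build the canonical LR(0) collection (I0 = CLOSURE({[P' → . P]}), then GOTO on every symbol after a dot until no new states appear). It has 10 states:
  I0: { [P → . x S], [P' → . P] }  — shift
  I1: { [P' → P .] }  — accept
  I2: { [P → . x S], [P → x . S], [S → . P x], [S → . Y], [Y → . P P], [Y → . x )] }  — shift
  I3: { [P → . x S], [S → P . x], [Y → P . P] }  — shift
  I4: { [P → x S .] }  — reduce
  I5: { [S → Y .] }  — reduce
  I6: { [P → . x S], [P → x . S], [S → . P x], [S → . Y], [Y → . P P], [Y → . x )], [Y → x . )] }  — shift
  I7: { [Y → x ) .] }  — reduce
  I8: { [Y → P P .] }  — reduce
  I9: { [P → . x S], [P → x . S], [S → . P x], [S → . Y], [S → P x .], [Y → . P P], [Y → . x )] }  — shift, reduce

No state contains more than one complete item.

Answer: No reduce-reduce conflicts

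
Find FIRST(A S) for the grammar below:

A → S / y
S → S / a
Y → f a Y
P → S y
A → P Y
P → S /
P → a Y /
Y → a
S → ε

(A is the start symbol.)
{ '/', 'a', 'y' }

FIRST sets of the non-terminals involved (from the grammar, by fixed-point iteration):
  FIRST(A) = { '/', 'a', 'y' }

To compute FIRST(A S), process the symbols left to right:
Symbol A is a non-terminal. Add FIRST(A) \ {ε} = { '/', 'a', 'y' }
A is not nullable (ε ∉ FIRST(A)), so stop here.
FIRST(A S) = { '/', 'a', 'y' }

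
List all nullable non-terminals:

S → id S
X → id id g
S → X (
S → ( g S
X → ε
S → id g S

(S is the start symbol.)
ε-productions: X → ε
So X is immediately nullable.
No further non-terminal can be added: every production for the remaining non-terminals contains a terminal or a non-nullable non-terminal.
Nullable = { 'X' }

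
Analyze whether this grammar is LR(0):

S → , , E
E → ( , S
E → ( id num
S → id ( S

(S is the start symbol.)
Yes, the grammar is LR(0)

A grammar is LR(0) if no state in the canonical LR(0) collection has:
  - both a shift item (dot before a terminal) and a complete item (shift-reduce conflict), or
  - two or more complete items (reduce-reduce conflict; the accept item [S' → S .] counts as a complete item here).

Augment with S' → S and build the canonical LR(0) collection (I0 = CLOSURE({[S' → . S]}), then GOTO on every symbol after a dot until no new states appear). It has 13 states:
  I0: { [S → . , , E], [S → . id ( S], [S' → . S] }  — shift
  I1: { [S → , . , E] }  — shift
  I2: { [S' → S .] }  — accept
  I3: { [S → id . ( S] }  — shift
  I4: { [S → . , , E], [S → . id ( S], [S → id ( . S] }  — shift
  I5: { [S → id ( S .] }  — reduce
  I6: { [E → . ( , S], [E → . ( id num], [S → , , . E] }  — shift
  I7: { [E → ( . , S], [E → ( . id num] }  — shift
  I8: { [S → , , E .] }  — reduce
  I9: { [E → ( , . S], [S → . , , E], [S → . id ( S] }  — shift
  I10: { [E → ( id . num] }  — shift
  I11: { [E → ( id num .] }  — reduce
  I12: { [E → ( , S .] }  — reduce

Every state is either a pure shift/goto state or contains exactly one complete item and nothing to shift — no conflicts. The grammar is LR(0).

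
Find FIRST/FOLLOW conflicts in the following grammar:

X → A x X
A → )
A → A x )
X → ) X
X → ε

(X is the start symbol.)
No FIRST/FOLLOW conflicts.

A FIRST/FOLLOW conflict occurs when a non-terminal N has a nullable alternative N → β (β ⇒* ε) and another alternative N → α with FIRST(α) ∩ FOLLOW(N) ≠ ∅: on such a lookahead the parser cannot decide between expanding α and letting N vanish via β.

Nullable non-terminals: X.
FIRST sets used below: FIRST(A) = { ')' }

X: nullable alternative(s) X → ε; FOLLOW(X) = { $ }
  X → A x X: FIRST \ {ε} = { ')' } — disjoint from FOLLOW(X)
  X → ) X: FIRST \ {ε} = { ')' } — disjoint from FOLLOW(X)
  X → ε: FIRST \ {ε} = { } — this is the only nullable alternative, skip

A has no nullable alternative, so no FIRST/FOLLOW check is needed there.

No FIRST/FOLLOW conflicts found.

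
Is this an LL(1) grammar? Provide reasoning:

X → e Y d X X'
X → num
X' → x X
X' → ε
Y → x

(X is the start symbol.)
A grammar is LL(1) if for each non-terminal N with multiple productions, the predict sets of those productions are pairwise disjoint, where PREDICT(N → α) = (FIRST(α) \ {ε}) ∪ (FOLLOW(N) if α ⇒* ε).

Relevant sets:
  FOLLOW(X') = { $, 'x' }

For X:
  PREDICT(X → e Y d X X') = { 'e' }
  PREDICT(X → num) = { 'num' }
For X':
  PREDICT(X' → x X) = { 'x' }
  PREDICT(X' → ε) = { $, 'x' }
Y has a single production, so nothing to check there.

Conflict found: Predict set conflict for X': { 'x' }
The grammar is NOT LL(1).

Answer: No. Predict set conflict for X': { 'x' }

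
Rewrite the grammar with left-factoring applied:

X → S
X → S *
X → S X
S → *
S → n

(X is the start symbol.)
Left-factoring transforms A → αβ₁ | αβ₂ into A → αA' and A' → β₁ | β₂
(α is the longest common prefix among the alternatives). Repeat until
no nonterminal has two alternatives with a common prefix.

Round 1: X has alternatives sharing prefix 'S'. Introduce X': X → S X'
  Add: X' → ε
  Add: X' → *
  Add: X' → X

No remaining common prefixes — done.

Resulting grammar:
X → S X'
X' → ε
X' → *
X' → X
S → *
S → n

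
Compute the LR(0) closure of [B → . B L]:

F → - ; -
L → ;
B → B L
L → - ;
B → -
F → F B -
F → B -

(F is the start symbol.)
To compute CLOSURE, for each item [A → α.Bβ] where B is a non-terminal, add [B → .γ] for all productions B → γ; repeat for the newly added items until nothing changes.

Start with: [B → . B L]
  [B → . B L] has the dot before B: add [B → . -]
No further items can be added.

CLOSURE = { [B → . -], [B → . B L] }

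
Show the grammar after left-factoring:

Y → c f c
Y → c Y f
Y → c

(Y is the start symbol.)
Y → c Y'
Y' → f c
Y' → Y f
Y' → ε

Left-factoring transforms A → αβ₁ | αβ₂ into A → αA' and A' → β₁ | β₂
(α is the longest common prefix among the alternatives). Repeat until
no nonterminal has two alternatives with a common prefix.

Round 1: Y has alternatives sharing prefix 'c'. Introduce Y': Y → c Y'
  Add: Y' → f c
  Add: Y' → Y f
  Add: Y' → ε

No remaining common prefixes — done.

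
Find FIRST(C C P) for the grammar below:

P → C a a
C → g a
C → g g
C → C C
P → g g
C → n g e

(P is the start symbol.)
{ 'g', 'n' }

FIRST sets of the non-terminals involved (from the grammar, by fixed-point iteration):
  FIRST(C) = { 'g', 'n' }

To compute FIRST(C C P), process the symbols left to right:
Symbol C is a non-terminal. Add FIRST(C) \ {ε} = { 'g', 'n' }
C is not nullable (ε ∉ FIRST(C)), so stop here.
FIRST(C C P) = { 'g', 'n' }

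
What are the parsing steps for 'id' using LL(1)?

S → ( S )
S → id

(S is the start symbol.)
LL(1) parsing maintains a stack (initially the start symbol over $) and the input. At each step: if the stack top is a terminal, match it against the current input token; if it is a non-terminal N, replace it with the RHS of M[N, lookahead] (the unique production whose predict set contains the lookahead).

Stack is shown with the top on the left.

Stack  Input  Action
--------------------
S $    id $   output S → id
id $   id $   match 'id'
$      $      accept

The string is accepted.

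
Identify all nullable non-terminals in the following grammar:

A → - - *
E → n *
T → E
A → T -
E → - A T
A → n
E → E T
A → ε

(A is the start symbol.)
{ 'A' }

A non-terminal is nullable if it can derive ε (the empty string): either it has an ε-production, or it has a production whose right-hand side consists entirely of nullable non-terminals.

ε-productions: A → ε
So A is immediately nullable.
No further non-terminal can be added: every production for the remaining non-terminals contains a terminal or a non-nullable non-terminal.
Nullable = { 'A' }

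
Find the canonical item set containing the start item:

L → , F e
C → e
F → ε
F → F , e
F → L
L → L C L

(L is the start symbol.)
First, augment the grammar with L' → L
I₀ = CLOSURE({ [L' → . L] }):
  [L' → . L] has the dot before L: add [L → . , F e], [L → . L C L]
No further items can be added.

I₀ = { [L → . , F e], [L → . L C L], [L' → . L] }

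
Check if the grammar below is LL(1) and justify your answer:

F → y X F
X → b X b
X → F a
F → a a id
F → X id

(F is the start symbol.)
A grammar is LL(1) if for each non-terminal N with multiple productions, the predict sets of those productions are pairwise disjoint, where PREDICT(N → α) = (FIRST(α) \ {ε}) ∪ (FOLLOW(N) if α ⇒* ε).

Relevant sets:
  FIRST(X) = { 'a', 'b', 'y' }
  FIRST(F) = { 'a', 'b', 'y' }

For F:
  PREDICT(F → y X F) = { 'y' }
  PREDICT(F → a a id) = { 'a' }
  PREDICT(F → X id) = { 'a', 'b', 'y' }
For X:
  PREDICT(X → b X b) = { 'b' }
  PREDICT(X → F a) = { 'a', 'b', 'y' }

Conflict found: Predict set conflict for F: { 'y' }
The grammar is NOT LL(1).

Answer: No. Predict set conflict for F: { 'y' }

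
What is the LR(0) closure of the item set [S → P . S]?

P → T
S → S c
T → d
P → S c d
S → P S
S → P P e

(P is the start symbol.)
{ [P → . S c d], [P → . T], [S → . P P e], [S → . P S], [S → . S c], [S → P . S], [T → . d] }

To compute CLOSURE, for each item [A → α.Bβ] where B is a non-terminal, add [B → .γ] for all productions B → γ; repeat for the newly added items until nothing changes.

Start with: [S → P . S]
  [S → P . S] has the dot before S: add [S → . S c], [S → . P S], [S → . P P e]
  [S → . P S] has the dot before P: add [P → . T], [P → . S c d]
  [P → . T] has the dot before T: add [T → . d]
No further items can be added.

CLOSURE = { [P → . S c d], [P → . T], [S → . P P e], [S → . P S], [S → . S c], [S → P . S], [T → . d] }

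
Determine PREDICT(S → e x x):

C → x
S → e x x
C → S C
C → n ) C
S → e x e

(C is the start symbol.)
PREDICT(S → e x x) = (FIRST(RHS) \ {ε}) ∪ (FOLLOW(S) if ε ∈ FIRST(RHS), i.e. RHS ⇒* ε)
FIRST(e x x) = { 'e' }
ε ∉ FIRST(e x x), so FOLLOW(S) is not added.
PREDICT(S → e x x) = { 'e' }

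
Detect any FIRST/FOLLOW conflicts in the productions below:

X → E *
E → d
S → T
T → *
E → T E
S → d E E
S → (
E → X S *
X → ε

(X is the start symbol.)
A FIRST/FOLLOW conflict occurs when a non-terminal N has a nullable alternative N → β (β ⇒* ε) and another alternative N → α with FIRST(α) ∩ FOLLOW(N) ≠ ∅: on such a lookahead the parser cannot decide between expanding α and letting N vanish via β.

Nullable non-terminals: X.
FIRST sets used below: FIRST(E) = { '(', '*', 'd' }

X: nullable alternative(s) X → ε; FOLLOW(X) = { $, '(', '*', 'd' }
  X → E *: FIRST \ {ε} = { '(', '*', 'd' } — overlaps FOLLOW(X) on { '(', '*', 'd' }: CONFLICT
  X → ε: FIRST \ {ε} = { } — this is the only nullable alternative, skip

E, S, T have no nullable alternative, so no FIRST/FOLLOW check is needed there.

So the grammar has 1 FIRST/FOLLOW conflict (marked CONFLICT above).

Answer: Yes. X → E '*' with FOLLOW(X) on { '(', '*', 'd' }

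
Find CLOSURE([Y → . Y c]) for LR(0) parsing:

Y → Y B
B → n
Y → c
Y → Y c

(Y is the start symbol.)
{ [Y → . Y B], [Y → . Y c], [Y → . c] }

Start with: [Y → . Y c]
  [Y → . Y c] has the dot before Y: add [Y → . Y B], [Y → . c]
No further items can be added.

CLOSURE = { [Y → . Y B], [Y → . Y c], [Y → . c] }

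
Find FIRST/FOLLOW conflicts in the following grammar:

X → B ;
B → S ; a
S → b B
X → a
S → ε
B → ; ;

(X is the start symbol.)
No FIRST/FOLLOW conflicts.

A FIRST/FOLLOW conflict occurs when a non-terminal N has a nullable alternative N → β (β ⇒* ε) and another alternative N → α with FIRST(α) ∩ FOLLOW(N) ≠ ∅: on such a lookahead the parser cannot decide between expanding α and letting N vanish via β.

Nullable non-terminals: S.

S: nullable alternative(s) S → ε; FOLLOW(S) = { ';' }
  S → b B: FIRST \ {ε} = { 'b' } — disjoint from FOLLOW(S)
  S → ε: FIRST \ {ε} = { } — this is the only nullable alternative, skip

B, X have no nullable alternative, so no FIRST/FOLLOW check is needed there.

No FIRST/FOLLOW conflicts found.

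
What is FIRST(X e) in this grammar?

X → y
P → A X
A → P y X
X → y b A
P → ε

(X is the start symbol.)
{ 'y' }

FIRST sets of the non-terminals involved (from the grammar, by fixed-point iteration):
  FIRST(X) = { 'y' }

To compute FIRST(X e), process the symbols left to right:
Symbol X is a non-terminal. Add FIRST(X) \ {ε} = { 'y' }
X is not nullable (ε ∉ FIRST(X)), so stop here.
FIRST(X e) = { 'y' }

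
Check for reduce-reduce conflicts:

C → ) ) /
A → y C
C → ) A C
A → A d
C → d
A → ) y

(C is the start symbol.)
Augment with C' → C and build the canonical LR(0) collection (I0 = CLOSURE({[C' → . C]}), then GOTO on every symbol after a dot until no new states appear). It has 12 states:
  I0: { [C → . ) ) /], [C → . ) A C], [C → . d], [C' → . C] }  — shift
  I1: { [A → . ) y], [A → . A d], [A → . y C], [C → ) . ) /], [C → ) . A C] }  — shift
  I2: { [C' → C .] }  — accept
  I3: { [C → d .] }  — reduce
  I4: { [A → ) . y], [C → ) ) . /] }  — shift
  I5: { [A → A . d], [C → ) A . C], [C → . ) ) /], [C → . ) A C], [C → . d] }  — shift
  I6: { [A → y . C], [C → . ) ) /], [C → . ) A C], [C → . d] }  — shift
  I7: { [A → y C .] }  — reduce
  I8: { [C → ) A C .] }  — reduce
  I9: { [A → A d .], [C → d .] }  — 2 reduces
  I10: { [C → ) ) / .] }  — reduce
  I11: { [A → ) y .] }  — reduce

I9 contains complete items [A → A d .], [C → d .] — reduce-reduce conflict.

Answer: Yes — I9: [A → A d .] vs [C → d .]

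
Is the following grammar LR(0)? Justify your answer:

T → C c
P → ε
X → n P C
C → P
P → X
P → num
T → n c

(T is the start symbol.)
No. Shift-reduce conflict between [P → .] and [P → . num]

A grammar is LR(0) if no state in the canonical LR(0) collection has:
  - both a shift item (dot before a terminal) and a complete item (shift-reduce conflict), or
  - two or more complete items (reduce-reduce conflict; the accept item [T' → T .] counts as a complete item here).

Augment with T' → T and build the canonical LR(0) collection (I0 = CLOSURE({[T' → . T]}), then GOTO on every symbol after a dot until no new states appear). It has 12 states:
  I0: { [C → . P], [P → . X], [P → . num], [P → .], [T → . C c], [T → . n c], [T' → . T], [X → . n P C] }  — shift, reduce
  I1: { [T → C . c] }  — shift
  I2: { [C → P .] }  — reduce
  I3: { [T' → T .] }  — accept
  I4: { [P → X .] }  — reduce
  I5: { [P → . X], [P → . num], [P → .], [T → n . c], [X → . n P C], [X → n . P C] }  — shift, reduce
  I6: { [P → num .] }  — reduce
  I7: { [C → . P], [P → . X], [P → . num], [P → .], [X → . n P C], [X → n P . C] }  — shift, reduce
  I8: { [T → n c .] }  — reduce
  I9: { [P → . X], [P → . num], [P → .], [X → . n P C], [X → n . P C] }  — shift, reduce
  I10: { [X → n P C .] }  — reduce
  I11: { [T → C c .] }  — reduce

Conflict in state I0:
  Shift-reduce conflict between [P → .] and [P → . num]
So the grammar is NOT LR(0).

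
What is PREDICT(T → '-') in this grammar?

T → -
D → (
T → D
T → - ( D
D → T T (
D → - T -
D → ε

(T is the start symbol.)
PREDICT(T → '-') = (FIRST(RHS) \ {ε}) ∪ (FOLLOW(T) if ε ∈ FIRST(RHS), i.e. RHS ⇒* ε)
FIRST('-') = { '-' }
ε ∉ FIRST('-'), so FOLLOW(T) is not added.
PREDICT(T → '-') = { '-' }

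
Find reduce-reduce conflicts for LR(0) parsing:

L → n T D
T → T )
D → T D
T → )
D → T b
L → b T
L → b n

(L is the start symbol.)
A reduce-reduce conflict occurs when an LR(0) state has two complete items [A → α .] and [B → β .] — both call for a reduction, and with no lookahead the parser cannot choose between them.

Augment with L' → L and build the canonical LR(0) collection (I0 = CLOSURE({[L' → . L]}), then GOTO on every symbol after a dot until no new states appear). It has 14 states:
  I0: { [L → . b T], [L → . b n], [L → . n T D], [L' → . L] }  — shift
  I1: { [L' → L .] }  — accept
  I2: { [L → b . T], [L → b . n], [T → . )], [T → . T )] }  — shift
  I3: { [L → n . T D], [T → . )], [T → . T )] }  — shift
  I4: { [T → ) .] }  — reduce
  I5: { [D → . T D], [D → . T b], [L → n T . D], [T → . )], [T → . T )], [T → T . )] }  — shift
  I6: { [T → ) .], [T → T ) .] }  — 2 reduces
  I7: { [L → n T D .] }  — reduce
  I8: { [D → . T D], [D → . T b], [D → T . D], [D → T . b], [T → . )], [T → . T )], [T → T . )] }  — shift
  I9: { [D → T D .] }  — reduce
  I10: { [D → T b .] }  — reduce
  I11: { [L → b T .], [T → T . )] }  — shift, reduce
  I12: { [L → b n .] }  — reduce
  I13: { [T → T ) .] }  — reduce

I6 contains complete items [T → ) .], [T → T ) .] — reduce-reduce conflict.

Answer: Yes — I6: [T → ) .] vs [T → T ) .]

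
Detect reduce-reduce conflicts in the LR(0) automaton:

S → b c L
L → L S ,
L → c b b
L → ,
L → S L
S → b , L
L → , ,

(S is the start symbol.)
No reduce-reduce conflicts

A reduce-reduce conflict occurs when an LR(0) state has two complete items [A → α .] and [B → β .] — both call for a reduction, and with no lookahead the parser cannot choose between them.

Augment with S' → S and build the canonical LR(0) collection (I0 = CLOSURE({[S' → . S]}), then GOTO on every symbol after a dot until no new states appear). It has 16 states:
  I0: { [S → . b , L], [S → . b c L], [S' → . S] }  — shift
  I1: { [S' → S .] }  — accept
  I2: { [S → b . , L], [S → b . c L] }  — shift
  I3: { [L → . , ,], [L → . ,], [L → . L S ,], [L → . S L], [L → . c b b], [S → . b , L], [S → . b c L], [S → b , . L] }  — shift
  I4: { [L → . , ,], [L → . ,], [L → . L S ,], [L → . S L], [L → . c b b], [S → . b , L], [S → . b c L], [S → b c . L] }  — shift
  I5: { [L → , . ,], [L → , .] }  — shift, reduce
  I6: { [L → L . S ,], [S → . b , L], [S → . b c L], [S → b c L .] }  — shift, reduce
  I7: { [L → . , ,], [L → . ,], [L → . L S ,], [L → . S L], [L → . c b b], [L → S . L], [S → . b , L], [S → . b c L] }  — shift
  I8: { [L → c . b b] }  — shift
  I9: { [L → c b . b] }  — shift
  I10: { [L → c b b .] }  — reduce
  I11: { [L → L . S ,], [L → S L .], [S → . b , L], [S → . b c L] }  — shift, reduce
  I12: { [L → L S . ,] }  — shift
  I13: { [L → L S , .] }  — reduce
  I14: { [L → , , .] }  — reduce
  I15: { [L → L . S ,], [S → . b , L], [S → . b c L], [S → b , L .] }  — shift, reduce

No state contains more than one complete item.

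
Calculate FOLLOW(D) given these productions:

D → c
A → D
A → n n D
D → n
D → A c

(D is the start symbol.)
To compute FOLLOW(D), find every occurrence of D on a right-hand side N → α D β: add FIRST(β) \ {ε}, and if β is empty or nullable also add FOLLOW(N). Iterate to a fixed point.

D is the start symbol, so $ ∈ FOLLOW(D).
In A → D: D is at the end, add FOLLOW(A)
In A → n n D: D is at the end, add FOLLOW(A)

The FOLLOW sets referred to above (computed the same way, to a fixed point):
  FOLLOW(A) = { 'c' }

Taking the union: FOLLOW(D) = { $, 'c' }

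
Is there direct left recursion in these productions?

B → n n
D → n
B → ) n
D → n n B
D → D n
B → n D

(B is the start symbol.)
Yes, D is left-recursive

B → n n: starts with n
D → n: starts with n
B → ) n: starts with ')'
D → n n B: starts with n
D → D n: LEFT RECURSIVE (starts with D)
B → n D: starts with n

The grammar has direct left recursion on: D.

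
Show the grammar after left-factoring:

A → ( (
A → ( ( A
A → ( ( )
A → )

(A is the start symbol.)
Left-factoring transforms A → αβ₁ | αβ₂ into A → αA' and A' → β₁ | β₂
(α is the longest common prefix among the alternatives). Repeat until
no nonterminal has two alternatives with a common prefix.

Round 1: A has alternatives sharing prefix '( ('. Introduce A': A → ( ( A'
  Add: A' → ε
  Add: A' → A
  Add: A' → )

No remaining common prefixes — done.

Resulting grammar:
A → ( ( A'
A' → ε
A' → A
A' → )
A → )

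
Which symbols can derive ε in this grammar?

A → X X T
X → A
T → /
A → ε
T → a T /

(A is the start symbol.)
A non-terminal is nullable if it can derive ε (the empty string): either it has an ε-production, or it has a production whose right-hand side consists entirely of nullable non-terminals.

ε-productions: A → ε
So A is immediately nullable.
X → A: every symbol on the right is nullable, so X is nullable too.
No further non-terminal can be added: every production for the remaining non-terminals contains a terminal or a non-nullable non-terminal.
Nullable = { 'A', 'X' }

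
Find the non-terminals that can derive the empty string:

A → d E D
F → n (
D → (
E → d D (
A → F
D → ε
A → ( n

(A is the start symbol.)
{ 'D' }

ε-productions: D → ε
So D is immediately nullable.
No further non-terminal can be added: every production for the remaining non-terminals contains a terminal or a non-nullable non-terminal.
Nullable = { 'D' }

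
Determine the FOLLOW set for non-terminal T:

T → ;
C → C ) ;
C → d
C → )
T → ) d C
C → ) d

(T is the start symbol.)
To compute FOLLOW(T), find every occurrence of T on a right-hand side N → α T β: add FIRST(β) \ {ε}, and if β is empty or nullable also add FOLLOW(N). Iterate to a fixed point.

T is the start symbol, so $ ∈ FOLLOW(T).
T does not occur on any right-hand side.

Taking the union: FOLLOW(T) = { $ }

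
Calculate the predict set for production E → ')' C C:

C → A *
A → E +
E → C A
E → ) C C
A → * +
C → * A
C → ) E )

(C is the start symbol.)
{ ')' }

PREDICT(E → ')' C C) = (FIRST(RHS) \ {ε}) ∪ (FOLLOW(E) if ε ∈ FIRST(RHS), i.e. RHS ⇒* ε)
FIRST(')' C C) = { ')' }
ε ∉ FIRST(')' C C), so FOLLOW(E) is not added.
PREDICT(E → ')' C C) = { ')' }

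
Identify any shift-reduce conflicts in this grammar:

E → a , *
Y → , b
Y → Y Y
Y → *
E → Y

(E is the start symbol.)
Yes — I4: [E → Y .] vs [Y → . *]; I8: [Y → Y Y .] vs [Y → . *]

Augment with E' → E and build the canonical LR(0) collection (I0 = CLOSURE({[E' → . E]}), then GOTO on every symbol after a dot until no new states appear). It has 10 states:
  I0: { [E → . Y], [E → . a , *], [E' → . E], [Y → . *], [Y → . , b], [Y → . Y Y] }  — shift
  I1: { [Y → * .] }  — reduce
  I2: { [Y → , . b] }  — shift
  I3: { [E' → E .] }  — accept
  I4: { [E → Y .], [Y → . *], [Y → . , b], [Y → . Y Y], [Y → Y . Y] }  — shift, reduce
  I5: { [E → a . , *] }  — shift
  I6: { [E → a , . *] }  — shift
  I7: { [E → a , * .] }  — reduce
  I8: { [Y → . *], [Y → . , b], [Y → . Y Y], [Y → Y . Y], [Y → Y Y .] }  — shift, reduce
  I9: { [Y → , b .] }  — reduce

I4 contains reduce item [E → Y .] and shift items [Y → . *], [Y → . , b] — shift-reduce conflict.
I8 contains reduce item [Y → Y Y .] and shift items [Y → . *], [Y → . , b] — shift-reduce conflict.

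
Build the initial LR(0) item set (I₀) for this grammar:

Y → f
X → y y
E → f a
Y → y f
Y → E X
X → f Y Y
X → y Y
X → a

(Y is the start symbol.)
{ [E → . f a], [Y → . E X], [Y → . f], [Y → . y f], [Y' → . Y] }

First, augment the grammar with Y' → Y
I₀ = CLOSURE({ [Y' → . Y] }):
  [Y' → . Y] has the dot before Y: add [Y → . f], [Y → . y f], [Y → . E X]
  [Y → . E X] has the dot before E: add [E → . f a]
No further items can be added.

I₀ = { [E → . f a], [Y → . E X], [Y → . f], [Y → . y f], [Y' → . Y] }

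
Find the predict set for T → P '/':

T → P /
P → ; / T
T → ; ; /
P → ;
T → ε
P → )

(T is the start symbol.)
{ ')', ';' }

PREDICT(T → P '/') = (FIRST(RHS) \ {ε}) ∪ (FOLLOW(T) if ε ∈ FIRST(RHS), i.e. RHS ⇒* ε)
FIRST(P) = { ')', ';' }
FIRST(P '/') = { ')', ';' }
ε ∉ FIRST(P '/'), so FOLLOW(T) is not added.
PREDICT(T → P '/') = { ')', ';' }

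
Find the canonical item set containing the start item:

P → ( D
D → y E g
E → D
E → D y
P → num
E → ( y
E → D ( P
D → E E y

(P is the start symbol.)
First, augment the grammar with P' → P
I₀ = CLOSURE({ [P' → . P] }):
  [P' → . P] has the dot before P: add [P → . ( D], [P → . num]
No further items can be added.

I₀ = { [P → . ( D], [P → . num], [P' → . P] }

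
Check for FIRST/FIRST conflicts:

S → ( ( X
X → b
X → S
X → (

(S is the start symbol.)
FIRST sets of the non-terminals at (or reachable through a nullable prefix from) the front of some alternative:
  FIRST(S) = { '(' }

Productions for X:
  X → b: FIRST = { 'b' }
  X → S: FIRST = { '(' }
  X → (: FIRST = { '(' }
S has only one production, so no FIRST/FIRST conflict is possible there.

Conflict for X: X → S and X → (
  Overlap: { '(' }

Answer: Yes. X → S / X → '(' on { '(' }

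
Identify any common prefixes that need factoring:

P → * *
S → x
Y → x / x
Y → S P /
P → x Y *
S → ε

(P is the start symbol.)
Left-factoring is needed when two productions for the same non-terminal
share a common prefix on the right-hand side.

Productions for P:
  P → * *
  P → x Y *
Productions for S:
  S → x
  S → ε
Productions for Y:
  Y → x / x
  Y → S P /

No common prefixes found.

Answer: No, left-factoring is not needed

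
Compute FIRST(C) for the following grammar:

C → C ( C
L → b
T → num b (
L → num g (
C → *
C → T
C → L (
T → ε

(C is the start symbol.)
{ '(', '*', 'b', 'num', ε }

To compute FIRST(C), examine every production with C on the left-hand side, reading each right-hand side left to right until a non-nullable symbol is reached.

FIRST sets of the other non-terminals involved (by the same procedure, iterated to a fixed point):
  FIRST(T) = { 'num', ε }
  FIRST(L) = { 'b', 'num' }

From C → C ( C:
  - C is the symbol being defined: contributes nothing new
    C is nullable, so continue to the next symbol
  - '(' is a terminal: add '(' and stop
From C → *:
  - '*' is a terminal: add '*' and stop
From C → T:
  - T is a non-terminal: add FIRST(T) \ {ε} = { 'num' }
    T is nullable and nothing follows, so the whole right-hand side can vanish: ε ∈ FIRST(C)
From C → L (:
  - L is a non-terminal: add FIRST(L) \ {ε} = { 'b', 'num' }
    L is not nullable, so stop

Collecting: FIRST(C) = { '(', '*', 'b', 'num', ε }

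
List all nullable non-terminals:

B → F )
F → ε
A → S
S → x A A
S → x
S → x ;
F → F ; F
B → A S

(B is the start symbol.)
{ 'F' }

A non-terminal is nullable if it can derive ε (the empty string): either it has an ε-production, or it has a production whose right-hand side consists entirely of nullable non-terminals.

ε-productions: F → ε
So F is immediately nullable.
No further non-terminal can be added: every production for the remaining non-terminals contains a terminal or a non-nullable non-terminal.
Nullable = { 'F' }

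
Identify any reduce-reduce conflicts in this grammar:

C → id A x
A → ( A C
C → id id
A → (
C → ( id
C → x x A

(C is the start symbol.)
No reduce-reduce conflicts

A reduce-reduce conflict occurs when an LR(0) state has two complete items [A → α .] and [B → β .] — both call for a reduction, and with no lookahead the parser cannot choose between them.

Augment with C' → C and build the canonical LR(0) collection (I0 = CLOSURE({[C' → . C]}), then GOTO on every symbol after a dot until no new states appear). It has 14 states:
  I0: { [C → . ( id], [C → . id A x], [C → . id id], [C → . x x A], [C' → . C] }  — shift
  I1: { [C → ( . id] }  — shift
  I2: { [C' → C .] }  — accept
  I3: { [A → . ( A C], [A → . (], [C → id . A x], [C → id . id] }  — shift
  I4: { [C → x . x A] }  — shift
  I5: { [A → . ( A C], [A → . (], [C → x x . A] }  — shift
  I6: { [A → ( . A C], [A → ( .], [A → . ( A C], [A → . (] }  — shift, reduce
  I7: { [C → x x A .] }  — reduce
  I8: { [A → ( A . C], [C → . ( id], [C → . id A x], [C → . id id], [C → . x x A] }  — shift
  I9: { [A → ( A C .] }  — reduce
  I10: { [C → id A . x] }  — shift
  I11: { [C → id id .] }  — reduce
  I12: { [C → id A x .] }  — reduce
  I13: { [C → ( id .] }  — reduce

No state contains more than one complete item.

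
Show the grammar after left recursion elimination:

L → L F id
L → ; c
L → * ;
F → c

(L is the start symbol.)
L → ; c L'
L → * ; L'
L' → F id L'
L' → ε
F → c

L is directly left-recursive. The standard transformation for
  A → A α₁ | ... | A α_m | β₁ | ... | β_n
is
  A  → β₁ A' | ... | β_n A'
  A' → α₁ A' | ... | α_m A' | ε

L → ; c becomes L → ; c L'
L → * ; becomes L → * ; L'
L → L F id becomes L' → F id L'
Add L' → ε

Productions for other non-terminals are unchanged:
  F → c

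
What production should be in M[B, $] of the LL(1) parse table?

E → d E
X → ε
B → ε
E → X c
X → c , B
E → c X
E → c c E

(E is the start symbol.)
B → ε

To find M[B, $], we find productions for B where $ is in the predict set (PREDICT(N → α) = (FIRST(α) \ {ε}) ∪ (FOLLOW(N) if α ⇒* ε)).

Relevant sets:
  FOLLOW(B) = { $, 'c' }

B → ε: PREDICT = { $, 'c' }
  $ is in predict set, so this production goes in M[B, $]

M[B, $] = B → ε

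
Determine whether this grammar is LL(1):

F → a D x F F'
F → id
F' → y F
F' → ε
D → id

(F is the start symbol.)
No. Predict set conflict for F': { 'y' }

Relevant sets:
  FOLLOW(F') = { $, 'y' }

For F:
  PREDICT(F → a D x F F') = { 'a' }
  PREDICT(F → id) = { 'id' }
For F':
  PREDICT(F' → y F) = { 'y' }
  PREDICT(F' → ε) = { $, 'y' }
D has a single production, so nothing to check there.

Conflict found: Predict set conflict for F': { 'y' }
The grammar is NOT LL(1).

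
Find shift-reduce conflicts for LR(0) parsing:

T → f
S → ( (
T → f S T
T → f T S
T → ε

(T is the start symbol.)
Yes — I0: [T → .] vs [T → . f]; I2: [T → .] vs [S → . ( (]; I4: [T → .] vs [T → . f]

A shift-reduce conflict occurs when an LR(0) state has both:
  - a complete (reduce) item [A → α .] (dot at the end), and
  - a shift item [B → β . c γ] (dot before a terminal).

Augment with T' → T and build the canonical LR(0) collection (I0 = CLOSURE({[T' → . T]}), then GOTO on every symbol after a dot until no new states appear). It has 9 states:
  I0: { [T → . f S T], [T → . f T S], [T → . f], [T → .], [T' → . T] }  — shift, reduce
  I1: { [T' → T .] }  — accept
  I2: { [S → . ( (], [T → . f S T], [T → . f T S], [T → . f], [T → .], [T → f . S T], [T → f . T S], [T → f .] }  — shift, 2 reduces
  I3: { [S → ( . (] }  — shift
  I4: { [T → . f S T], [T → . f T S], [T → . f], [T → .], [T → f S . T] }  — shift, reduce
  I5: { [S → . ( (], [T → f T . S] }  — shift
  I6: { [T → f T S .] }  — reduce
  I7: { [T → f S T .] }  — reduce
  I8: { [S → ( ( .] }  — reduce

I0 contains reduce item [T → .] and shift items [T → . f], [T → . f S T], [T → . f T S] — shift-reduce conflict.
I2 contains reduce items [T → .], [T → f .] and shift items [S → . ( (], [T → . f], [T → . f S T], [T → . f T S] — shift-reduce conflict.
I4 contains reduce item [T → .] and shift items [T → . f], [T → . f S T], [T → . f T S] — shift-reduce conflict.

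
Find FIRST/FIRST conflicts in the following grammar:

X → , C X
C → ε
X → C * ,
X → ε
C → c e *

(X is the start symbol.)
No FIRST/FIRST conflicts.

FIRST sets of the non-terminals at (or reachable through a nullable prefix from) the front of some alternative:
  FIRST(C) = { 'c', ε }

Productions for X:
  X → , C X: FIRST = { ',' }
  X → C * ,: FIRST = { '*', 'c' }
  X → ε: FIRST = { ε }
Productions for C:
  C → ε: FIRST = { ε }
  C → c e *: FIRST = { 'c' }

All alternatives of each non-terminal have pairwise disjoint FIRST sets.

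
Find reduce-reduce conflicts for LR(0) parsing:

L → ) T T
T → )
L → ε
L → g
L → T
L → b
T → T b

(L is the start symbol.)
A reduce-reduce conflict occurs when an LR(0) state has two complete items [A → α .] and [B → β .] — both call for a reduction, and with no lookahead the parser cannot choose between them.

Augment with L' → L and build the canonical LR(0) collection (I0 = CLOSURE({[L' → . L]}), then GOTO on every symbol after a dot until no new states appear). It has 10 states:
  I0: { [L → . ) T T], [L → . T], [L → . b], [L → . g], [L → .], [L' → . L], [T → . )], [T → . T b] }  — shift, reduce
  I1: { [L → ) . T T], [T → ) .], [T → . )], [T → . T b] }  — shift, reduce
  I2: { [L' → L .] }  — accept
  I3: { [L → T .], [T → T . b] }  — shift, reduce
  I4: { [L → b .] }  — reduce
  I5: { [L → g .] }  — reduce
  I6: { [T → T b .] }  — reduce
  I7: { [T → ) .] }  — reduce
  I8: { [L → ) T . T], [T → . )], [T → . T b], [T → T . b] }  — shift
  I9: { [L → ) T T .], [T → T . b] }  — shift, reduce

No state contains more than one complete item.

Answer: No reduce-reduce conflicts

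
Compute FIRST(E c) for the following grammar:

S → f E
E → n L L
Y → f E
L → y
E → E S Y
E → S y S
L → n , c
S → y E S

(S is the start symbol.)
FIRST sets of the non-terminals involved (from the grammar, by fixed-point iteration):
  FIRST(E) = { 'f', 'n', 'y' }

To compute FIRST(E c), process the symbols left to right:
Symbol E is a non-terminal. Add FIRST(E) \ {ε} = { 'f', 'n', 'y' }
E is not nullable (ε ∉ FIRST(E)), so stop here.
FIRST(E c) = { 'f', 'n', 'y' }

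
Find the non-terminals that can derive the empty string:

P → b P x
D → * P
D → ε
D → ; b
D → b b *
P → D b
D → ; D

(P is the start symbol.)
{ 'D' }

A non-terminal is nullable if it can derive ε (the empty string): either it has an ε-production, or it has a production whose right-hand side consists entirely of nullable non-terminals.

ε-productions: D → ε
So D is immediately nullable.
No further non-terminal can be added: every production for the remaining non-terminals contains a terminal or a non-nullable non-terminal.
Nullable = { 'D' }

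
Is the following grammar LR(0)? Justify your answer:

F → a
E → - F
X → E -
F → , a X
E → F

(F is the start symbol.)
Augment with F' → F and build the canonical LR(0) collection (I0 = CLOSURE({[F' → . F]}), then GOTO on every symbol after a dot until no new states appear). It has 11 states:
  I0: { [F → . , a X], [F → . a], [F' → . F] }  — shift
  I1: { [F → , . a X] }  — shift
  I2: { [F' → F .] }  — accept
  I3: { [F → a .] }  — reduce
  I4: { [E → . - F], [E → . F], [F → , a . X], [F → . , a X], [F → . a], [X → . E -] }  — shift
  I5: { [E → - . F], [F → . , a X], [F → . a] }  — shift
  I6: { [X → E . -] }  — shift
  I7: { [E → F .] }  — reduce
  I8: { [F → , a X .] }  — reduce
  I9: { [X → E - .] }  — reduce
  I10: { [E → - F .] }  — reduce

Every state is either a pure shift/goto state or contains exactly one complete item and nothing to shift — no conflicts. The grammar is LR(0).

Answer: Yes, the grammar is LR(0)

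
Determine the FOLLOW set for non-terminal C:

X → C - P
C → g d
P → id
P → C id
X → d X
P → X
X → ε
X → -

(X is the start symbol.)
In X → C - P: C is followed by '-' P, add FIRST('-' P) \ {ε} = { '-' }
In P → C id: C is followed by id, add FIRST(id) \ {ε} = { 'id' }

Taking the union: FOLLOW(C) = { '-', 'id' }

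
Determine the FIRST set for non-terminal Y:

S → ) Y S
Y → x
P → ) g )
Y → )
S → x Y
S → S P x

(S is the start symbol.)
{ ')', 'x' }

To compute FIRST(Y), examine every production with Y on the left-hand side, reading each right-hand side left to right until a non-nullable symbol is reached.

From Y → x:
  - x is a terminal: add 'x' and stop
From Y → ):
  - ')' is a terminal: add ')' and stop

Collecting: FIRST(Y) = { ')', 'x' }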